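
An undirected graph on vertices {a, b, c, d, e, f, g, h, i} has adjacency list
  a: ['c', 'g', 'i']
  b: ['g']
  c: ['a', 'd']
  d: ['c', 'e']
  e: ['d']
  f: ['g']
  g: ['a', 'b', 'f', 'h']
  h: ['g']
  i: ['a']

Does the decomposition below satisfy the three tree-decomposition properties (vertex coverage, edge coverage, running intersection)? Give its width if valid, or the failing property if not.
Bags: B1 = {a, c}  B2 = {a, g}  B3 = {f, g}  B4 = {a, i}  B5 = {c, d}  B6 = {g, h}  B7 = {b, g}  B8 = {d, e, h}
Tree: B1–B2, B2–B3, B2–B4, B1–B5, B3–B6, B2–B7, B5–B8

No — bags containing vertex h are not connected in the tree.

A tree decomposition must satisfy three properties: every vertex lies in some bag; for every edge, both endpoints lie together in some bag; and for every vertex, the bags containing it form a connected subtree. Here bags containing vertex h are not connected in the tree, so the decomposition is invalid.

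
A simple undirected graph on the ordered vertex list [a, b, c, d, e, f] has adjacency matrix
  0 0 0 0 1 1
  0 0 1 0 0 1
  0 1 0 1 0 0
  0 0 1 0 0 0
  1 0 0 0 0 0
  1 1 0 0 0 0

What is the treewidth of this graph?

1

A width-1 tree decomposition is:
Bags: B1 = {a, e}  B2 = {a, f}  B3 = {b, f}  B4 = {b, c}  B5 = {c, d}
Tree: B1–B2, B2–B3, B3–B4, B4–B5
The largest bag has 2 vertices, giving width 1; this decomposition certifies tw(G) ≤ 1. G has an edge, so its treewidth is at least 1. Hence tw(G) = 1 exactly.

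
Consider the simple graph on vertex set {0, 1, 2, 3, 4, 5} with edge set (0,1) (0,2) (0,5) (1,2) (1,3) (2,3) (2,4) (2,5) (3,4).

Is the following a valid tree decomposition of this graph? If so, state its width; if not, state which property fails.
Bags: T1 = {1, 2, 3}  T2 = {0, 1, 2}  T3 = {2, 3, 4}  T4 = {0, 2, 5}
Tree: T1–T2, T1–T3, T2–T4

Every vertex of G appears in some bag (union = {0, 1, 2, 3, 4, 5}); every edge is covered by a bag; and for each vertex v the set of bags containing v is connected in the bag tree. The decomposition is therefore valid. The largest bag has 3 vertices, so the width is 2.

Yes; width 2.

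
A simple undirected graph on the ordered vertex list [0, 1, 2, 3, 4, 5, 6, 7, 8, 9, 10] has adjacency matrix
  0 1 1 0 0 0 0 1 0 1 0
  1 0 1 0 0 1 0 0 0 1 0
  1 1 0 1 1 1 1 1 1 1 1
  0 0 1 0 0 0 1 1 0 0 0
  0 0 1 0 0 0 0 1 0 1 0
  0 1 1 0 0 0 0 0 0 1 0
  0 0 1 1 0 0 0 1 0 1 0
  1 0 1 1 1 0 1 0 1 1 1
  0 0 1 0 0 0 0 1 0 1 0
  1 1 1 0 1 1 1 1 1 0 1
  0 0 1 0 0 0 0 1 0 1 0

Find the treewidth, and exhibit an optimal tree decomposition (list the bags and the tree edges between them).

The largest bag has 4 vertices, giving width 3; this decomposition certifies tw(G) ≤ 3. Conversely, {0, 1, 2, 9} is a clique of size 4, and the vertices of any clique must share a bag in every tree decomposition; so some bag has ≥ 4 vertices and tw(G) ≥ 3. Therefore the treewidth is 3.

Treewidth 3.
One optimal decomposition is:
Bags: B1 = {2, 6, 7, 9}  B2 = {0, 2, 7, 9}  B3 = {0, 1, 2, 9}  B4 = {1, 2, 5, 9}  B5 = {2, 3, 6, 7}  B6 = {2, 4, 7, 9}  B7 = {2, 7, 8, 9}  B8 = {2, 7, 9, 10}
Tree: B1–B2, B2–B3, B3–B4, B1–B5, B2–B6, B6–B7, B1–B8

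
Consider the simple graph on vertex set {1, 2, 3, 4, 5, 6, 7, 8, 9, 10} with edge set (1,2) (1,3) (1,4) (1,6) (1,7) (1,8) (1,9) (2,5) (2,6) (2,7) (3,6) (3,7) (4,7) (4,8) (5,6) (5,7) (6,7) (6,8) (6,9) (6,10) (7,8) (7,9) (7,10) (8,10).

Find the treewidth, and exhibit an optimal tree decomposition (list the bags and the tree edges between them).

The largest bag has 4 vertices, giving width 3; this decomposition certifies tw(G) ≤ 3. For the lower bound, the 4 vertices {1, 4, 7, 8} are pairwise adjacent, and any tree decomposition puts a clique entirely inside one bag — forcing width ≥ 3. The upper and lower bounds meet at 3, so that is the treewidth.

Treewidth 3.
One optimal decomposition is:
Bags: B1 = {2, 5, 6, 7}  B2 = {1, 2, 6, 7}  B3 = {1, 3, 6, 7}  B4 = {1, 6, 7, 9}  B5 = {1, 6, 7, 8}  B6 = {1, 4, 7, 8}  B7 = {6, 7, 8, 10}
Tree: B1–B2, B2–B3, B2–B4, B4–B5, B5–B6, B5–B7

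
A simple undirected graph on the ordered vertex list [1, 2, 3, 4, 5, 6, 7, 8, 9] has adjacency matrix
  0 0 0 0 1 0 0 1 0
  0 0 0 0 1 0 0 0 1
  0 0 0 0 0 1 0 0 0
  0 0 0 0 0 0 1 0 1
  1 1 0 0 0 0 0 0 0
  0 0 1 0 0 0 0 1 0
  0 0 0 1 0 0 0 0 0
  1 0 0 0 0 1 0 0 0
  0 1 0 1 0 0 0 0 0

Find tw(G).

A width-1 tree decomposition is:
Bags: B1 = {3, 6}  B2 = {6, 8}  B3 = {1, 8}  B4 = {1, 5}  B5 = {2, 5}  B6 = {2, 9}  B7 = {4, 9}  B8 = {4, 7}
Tree: B1–B2, B2–B3, B3–B4, B4–B5, B5–B6, B6–B7, B7–B8
The largest bag has 2 vertices, giving width 1; this decomposition certifies tw(G) ≤ 1. Any graph with an edge has treewidth ≥ 1, and G has the edge 3–6. Therefore the treewidth is 1.

1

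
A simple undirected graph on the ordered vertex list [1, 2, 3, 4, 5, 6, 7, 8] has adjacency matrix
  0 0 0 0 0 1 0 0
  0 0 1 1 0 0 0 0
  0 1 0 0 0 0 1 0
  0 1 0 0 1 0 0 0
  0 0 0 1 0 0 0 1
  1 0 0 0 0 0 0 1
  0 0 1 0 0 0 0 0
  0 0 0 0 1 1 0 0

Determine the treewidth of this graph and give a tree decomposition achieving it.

Every bag has size at most 2, so the width is 2 − 1 = 1 and tw(G) ≤ 1. Since G has at least one edge (e.g. 1–6), it is not an edgeless graph, so tw(G) ≥ 1. Combining the bounds, tw(G) = 1.

Treewidth 1.
One such decomposition:
Bags: B1 = {1, 6}  B2 = {6, 8}  B3 = {5, 8}  B4 = {4, 5}  B5 = {2, 4}  B6 = {2, 3}  B7 = {3, 7}
Tree: B1–B2, B2–B3, B3–B4, B4–B5, B5–B6, B6–B7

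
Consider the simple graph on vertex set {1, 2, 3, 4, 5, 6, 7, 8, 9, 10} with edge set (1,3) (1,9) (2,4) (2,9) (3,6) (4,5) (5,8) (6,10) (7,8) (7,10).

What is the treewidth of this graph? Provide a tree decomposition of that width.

Every bag has size at most 3, so the width is 3 − 1 = 2 and tw(G) ≤ 2. Since 5–4–2–9–1–3–6–10–7–8–5 is a cycle in G, G is not acyclic. Forests are exactly the graphs of treewidth ≤ 1, so tw(G) ≥ 2. Combining the bounds, tw(G) = 2.

Treewidth 2.
Bags: B1 = {2, 4, 5}  B2 = {2, 5, 9}  B3 = {1, 5, 9}  B4 = {1, 3, 5}  B5 = {3, 5, 6}  B6 = {5, 6, 10}  B7 = {5, 7, 10}  B8 = {5, 7, 8}
Tree: B1–B2, B2–B3, B3–B4, B4–B5, B5–B6, B6–B7, B7–B8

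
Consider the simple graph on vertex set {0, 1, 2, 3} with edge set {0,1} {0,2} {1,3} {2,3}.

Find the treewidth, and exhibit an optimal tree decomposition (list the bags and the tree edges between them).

Treewidth 2.
One optimal decomposition is:
Bags: B1 = {0, 2, 3}  B2 = {0, 1, 3}
Tree: B1–B2

Every bag has size at most 3, so the width is 3 − 1 = 2 and tw(G) ≤ 2. Since 0–2–3–1–0 is a cycle in G, G is not acyclic. Forests are exactly the graphs of treewidth ≤ 1, so tw(G) ≥ 2. Hence tw(G) = 2 exactly.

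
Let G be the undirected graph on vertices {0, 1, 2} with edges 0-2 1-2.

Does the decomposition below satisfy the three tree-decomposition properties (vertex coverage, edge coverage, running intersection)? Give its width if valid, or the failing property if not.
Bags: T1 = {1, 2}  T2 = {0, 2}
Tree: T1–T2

Yes; width 1.

Every vertex of G appears in some bag (union = {0, 1, 2}); every edge is covered by a bag; and for each vertex v the set of bags containing v is connected in the bag tree. The decomposition is therefore valid. The largest bag has 2 vertices, so the width is 1.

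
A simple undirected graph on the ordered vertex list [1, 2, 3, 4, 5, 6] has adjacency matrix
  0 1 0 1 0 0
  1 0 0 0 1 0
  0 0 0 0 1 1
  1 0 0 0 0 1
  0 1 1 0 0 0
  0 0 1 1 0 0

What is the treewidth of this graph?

A width-2 tree decomposition is:
Bags: B1 = {3, 5, 6}  B2 = {4, 5, 6}  B3 = {1, 4, 5}  B4 = {1, 2, 5}
Tree: B1–B2, B2–B3, B3–B4
Every bag has size at most 3, so the width is 3 − 1 = 2 and tw(G) ≤ 2. For the lower bound, G contains the cycle 5–3–6–4–1–2–5, so G is not a forest; only forests have treewidth ≤ 1, hence tw(G) ≥ 2. Hence tw(G) = 2 exactly.

2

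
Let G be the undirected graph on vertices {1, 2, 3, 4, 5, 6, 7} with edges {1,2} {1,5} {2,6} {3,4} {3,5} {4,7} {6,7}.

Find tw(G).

2

A width-2 tree decomposition is:
Bags: B1 = {4, 6, 7}  B2 = {3, 4, 6}  B3 = {3, 5, 6}  B4 = {1, 5, 6}  B5 = {1, 2, 6}
Tree: B1–B2, B2–B3, B3–B4, B4–B5
The largest bag has 3 vertices, giving width 2; this decomposition certifies tw(G) ≤ 2. For the lower bound, G contains the cycle 6–7–4–3–5–1–2–6, so G is not a forest; only forests have treewidth ≤ 1, hence tw(G) ≥ 2. Combining the bounds, tw(G) = 2.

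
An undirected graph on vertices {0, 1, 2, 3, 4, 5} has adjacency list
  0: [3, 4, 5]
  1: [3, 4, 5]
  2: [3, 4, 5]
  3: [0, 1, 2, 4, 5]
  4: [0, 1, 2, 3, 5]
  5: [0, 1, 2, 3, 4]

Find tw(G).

3

A width-3 tree decomposition is:
Bags: B1 = {2, 3, 4, 5}  B2 = {0, 3, 4, 5}  B3 = {1, 3, 4, 5}
Tree: B1–B2, B1–B3
Each bag holds 4 vertices, so the decomposition has width 3, which upper-bounds the treewidth. For the lower bound, the 4 vertices {0, 3, 4, 5} are pairwise adjacent, and any tree decomposition puts a clique entirely inside one bag — forcing width ≥ 3. Combining the bounds, tw(G) = 3.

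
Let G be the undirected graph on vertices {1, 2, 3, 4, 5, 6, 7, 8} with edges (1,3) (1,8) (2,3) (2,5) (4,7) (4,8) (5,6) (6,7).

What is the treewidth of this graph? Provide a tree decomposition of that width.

The largest bag has 3 vertices, giving width 2; this decomposition certifies tw(G) ≤ 2. Since 8–4–7–6–5–2–3–1–8 is a cycle in G, G is not acyclic. Forests are exactly the graphs of treewidth ≤ 1, so tw(G) ≥ 2. Hence tw(G) = 2 exactly.

Treewidth 2.
One optimal decomposition is:
Bags: B1 = {4, 7, 8}  B2 = {6, 7, 8}  B3 = {5, 6, 8}  B4 = {2, 5, 8}  B5 = {2, 3, 8}  B6 = {1, 3, 8}
Tree: B1–B2, B2–B3, B3–B4, B4–B5, B5–B6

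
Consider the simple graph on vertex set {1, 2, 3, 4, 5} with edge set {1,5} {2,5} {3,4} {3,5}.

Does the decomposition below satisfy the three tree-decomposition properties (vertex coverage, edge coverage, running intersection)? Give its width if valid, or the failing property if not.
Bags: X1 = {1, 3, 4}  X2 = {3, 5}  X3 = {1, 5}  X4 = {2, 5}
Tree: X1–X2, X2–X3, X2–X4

A tree decomposition must satisfy three properties: every vertex lies in some bag; for every edge, both endpoints lie together in some bag; and for every vertex, the bags containing it form a connected subtree. Here bags containing vertex 1 are not connected in the tree, so the decomposition is invalid.

No — bags containing vertex 1 are not connected in the tree.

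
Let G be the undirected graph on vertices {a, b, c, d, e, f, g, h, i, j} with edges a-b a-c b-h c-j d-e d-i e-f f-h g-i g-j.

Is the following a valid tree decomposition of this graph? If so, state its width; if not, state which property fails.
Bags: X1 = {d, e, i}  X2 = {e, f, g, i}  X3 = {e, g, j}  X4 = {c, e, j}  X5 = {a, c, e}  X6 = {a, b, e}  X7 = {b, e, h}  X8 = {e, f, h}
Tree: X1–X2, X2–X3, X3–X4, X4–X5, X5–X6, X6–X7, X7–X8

A tree decomposition must satisfy three properties: every vertex lies in some bag; for every edge, both endpoints lie together in some bag; and for every vertex, the bags containing it form a connected subtree. Here bags containing vertex f are not connected in the tree, so the decomposition is invalid.

No — bags containing vertex f are not connected in the tree.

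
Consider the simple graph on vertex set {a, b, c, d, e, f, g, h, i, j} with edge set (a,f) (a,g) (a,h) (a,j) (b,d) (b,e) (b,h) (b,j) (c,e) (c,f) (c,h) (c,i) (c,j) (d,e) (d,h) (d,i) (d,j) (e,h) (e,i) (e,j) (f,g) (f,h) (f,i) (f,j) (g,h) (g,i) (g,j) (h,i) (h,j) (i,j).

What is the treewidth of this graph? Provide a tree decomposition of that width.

Every bag has size at most 5, so the width is 5 − 1 = 4 and tw(G) ≤ 4. Conversely, {a, f, g, h, j} is a clique of size 5, and the vertices of any clique must share a bag in every tree decomposition; so some bag has ≥ 5 vertices and tw(G) ≥ 4. The upper and lower bounds meet at 4, so that is the treewidth.

Treewidth 4.
Bags: B1 = {c, f, h, i, j}  B2 = {f, g, h, i, j}  B3 = {c, e, h, i, j}  B4 = {a, f, g, h, j}  B5 = {d, e, h, i, j}  B6 = {b, d, e, h, j}
Tree: B1–B2, B1–B3, B2–B4, B3–B5, B5–B6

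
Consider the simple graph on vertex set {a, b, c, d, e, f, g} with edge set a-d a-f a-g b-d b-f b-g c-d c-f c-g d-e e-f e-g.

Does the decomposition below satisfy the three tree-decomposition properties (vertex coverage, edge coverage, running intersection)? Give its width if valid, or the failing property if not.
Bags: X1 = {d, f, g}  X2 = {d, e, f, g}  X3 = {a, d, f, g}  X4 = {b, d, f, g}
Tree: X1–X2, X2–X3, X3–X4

No — vertex c appears in no bag.

A tree decomposition must satisfy three properties: every vertex lies in some bag; for every edge, both endpoints lie together in some bag; and for every vertex, the bags containing it form a connected subtree. Here vertex c appears in no bag, so the decomposition is invalid.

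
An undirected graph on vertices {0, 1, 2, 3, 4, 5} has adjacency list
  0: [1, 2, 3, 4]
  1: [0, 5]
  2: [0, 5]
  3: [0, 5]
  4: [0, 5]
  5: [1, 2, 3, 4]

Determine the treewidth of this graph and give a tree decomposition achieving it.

Treewidth 2.
One such decomposition:
Bags: B1 = {0, 1, 5}  B2 = {0, 3, 5}  B3 = {0, 2, 5}  B4 = {0, 4, 5}
Tree: B1–B2, B2–B3, B3–B4

Every bag has size at most 3, so the width is 3 − 1 = 2 and tw(G) ≤ 2. Since 1–0–3–5–1 is a cycle in G, G is not acyclic. Forests are exactly the graphs of treewidth ≤ 1, so tw(G) ≥ 2. The upper and lower bounds meet at 2, so that is the treewidth.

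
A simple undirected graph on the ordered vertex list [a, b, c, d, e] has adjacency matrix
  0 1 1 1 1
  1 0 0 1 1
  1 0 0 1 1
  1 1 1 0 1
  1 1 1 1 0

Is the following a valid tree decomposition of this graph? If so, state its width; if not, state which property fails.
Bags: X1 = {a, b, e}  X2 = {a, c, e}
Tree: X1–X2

No — vertex d appears in no bag.

A tree decomposition must satisfy three properties: every vertex lies in some bag; for every edge, both endpoints lie together in some bag; and for every vertex, the bags containing it form a connected subtree. Here vertex d appears in no bag, so the decomposition is invalid.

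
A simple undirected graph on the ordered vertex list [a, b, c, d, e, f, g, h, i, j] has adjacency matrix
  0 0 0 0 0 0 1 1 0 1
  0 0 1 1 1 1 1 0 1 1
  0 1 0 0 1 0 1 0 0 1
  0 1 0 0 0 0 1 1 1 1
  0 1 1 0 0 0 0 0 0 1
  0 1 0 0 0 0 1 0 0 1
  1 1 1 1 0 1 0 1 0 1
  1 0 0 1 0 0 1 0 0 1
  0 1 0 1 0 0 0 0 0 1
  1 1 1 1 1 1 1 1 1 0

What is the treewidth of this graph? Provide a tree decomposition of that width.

Treewidth 3.
One optimal decomposition is:
Bags: B1 = {b, d, g, j}  B2 = {b, c, g, j}  B3 = {d, g, h, j}  B4 = {a, g, h, j}  B5 = {b, c, e, j}  B6 = {b, f, g, j}  B7 = {b, d, i, j}
Tree: B1–B2, B1–B3, B3–B4, B2–B5, B2–B6, B1–B7

Every bag has size at most 4, so the width is 4 − 1 = 3 and tw(G) ≤ 3. On the other hand G contains the 4-clique {d, g, h, j}. A clique must lie in a single bag of any decomposition, so no decomposition can have width below 3. The upper and lower bounds meet at 3, so that is the treewidth.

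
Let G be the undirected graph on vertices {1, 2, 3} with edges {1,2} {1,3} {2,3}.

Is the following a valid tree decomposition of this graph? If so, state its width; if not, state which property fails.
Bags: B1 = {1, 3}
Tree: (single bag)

A tree decomposition must satisfy three properties: every vertex lies in some bag; for every edge, both endpoints lie together in some bag; and for every vertex, the bags containing it form a connected subtree. Here vertex 2 appears in no bag, so the decomposition is invalid.

No — vertex 2 appears in no bag.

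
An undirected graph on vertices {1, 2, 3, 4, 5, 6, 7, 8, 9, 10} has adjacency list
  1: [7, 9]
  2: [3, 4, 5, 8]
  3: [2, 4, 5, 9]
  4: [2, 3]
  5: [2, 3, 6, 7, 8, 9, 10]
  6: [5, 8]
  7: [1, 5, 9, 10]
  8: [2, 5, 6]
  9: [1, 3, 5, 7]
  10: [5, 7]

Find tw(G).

A width-2 tree decomposition is:
Bags: B1 = {5, 7, 9}  B2 = {3, 5, 9}  B3 = {2, 3, 5}  B4 = {2, 5, 8}  B5 = {2, 3, 4}  B6 = {5, 7, 10}  B7 = {1, 7, 9}  B8 = {5, 6, 8}
Tree: B1–B2, B2–B3, B3–B4, B3–B5, B1–B6, B1–B7, B4–B8
The largest bag has 3 vertices, giving width 2; this decomposition certifies tw(G) ≤ 2. On the other hand G contains the 3-clique {1, 7, 9}. A clique must lie in a single bag of any decomposition, so no decomposition can have width below 2. Therefore the treewidth is 2.

2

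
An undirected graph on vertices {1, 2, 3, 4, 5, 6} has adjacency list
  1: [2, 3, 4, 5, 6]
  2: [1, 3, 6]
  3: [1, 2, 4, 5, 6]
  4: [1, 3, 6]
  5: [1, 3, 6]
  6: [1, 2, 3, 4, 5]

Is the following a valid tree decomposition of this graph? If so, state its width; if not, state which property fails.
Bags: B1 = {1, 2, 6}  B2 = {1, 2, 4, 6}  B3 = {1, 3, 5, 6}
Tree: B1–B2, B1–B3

A tree decomposition must satisfy three properties: every vertex lies in some bag; for every edge, both endpoints lie together in some bag; and for every vertex, the bags containing it form a connected subtree. Here edge (3,2) lies in no bag, so the decomposition is invalid.

No — edge (3,2) lies in no bag.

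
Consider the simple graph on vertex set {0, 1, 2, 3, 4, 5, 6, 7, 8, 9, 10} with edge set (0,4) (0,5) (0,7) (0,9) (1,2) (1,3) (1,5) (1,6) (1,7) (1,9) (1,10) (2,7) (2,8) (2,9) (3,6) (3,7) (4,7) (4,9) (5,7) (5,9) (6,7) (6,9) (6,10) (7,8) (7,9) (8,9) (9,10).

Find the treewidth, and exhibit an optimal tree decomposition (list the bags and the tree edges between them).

Treewidth 3.
Bags: B1 = {1, 2, 7, 9}  B2 = {1, 6, 7, 9}  B3 = {1, 5, 7, 9}  B4 = {0, 5, 7, 9}  B5 = {0, 4, 7, 9}  B6 = {2, 7, 8, 9}  B7 = {1, 6, 9, 10}  B8 = {1, 3, 6, 7}
Tree: B1–B2, B2–B3, B3–B4, B4–B5, B1–B6, B2–B7, B2–B8

Each bag holds 4 vertices, so the decomposition has width 3, which upper-bounds the treewidth. Conversely, {1, 6, 9, 10} is a clique of size 4, and the vertices of any clique must share a bag in every tree decomposition; so some bag has ≥ 4 vertices and tw(G) ≥ 3. The upper and lower bounds meet at 3, so that is the treewidth.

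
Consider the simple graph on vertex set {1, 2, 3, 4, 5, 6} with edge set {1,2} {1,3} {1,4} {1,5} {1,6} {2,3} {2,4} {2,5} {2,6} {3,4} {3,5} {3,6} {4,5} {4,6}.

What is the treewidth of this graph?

4

A width-4 tree decomposition is:
Bags: B1 = {1, 2, 3, 4, 5}  B2 = {1, 2, 3, 4, 6}
Tree: B1–B2
Each bag holds 5 vertices, so the decomposition has width 4, which upper-bounds the treewidth. For the lower bound, the 5 vertices {1, 2, 3, 4, 5} are pairwise adjacent, and any tree decomposition puts a clique entirely inside one bag — forcing width ≥ 4. Hence tw(G) = 4 exactly.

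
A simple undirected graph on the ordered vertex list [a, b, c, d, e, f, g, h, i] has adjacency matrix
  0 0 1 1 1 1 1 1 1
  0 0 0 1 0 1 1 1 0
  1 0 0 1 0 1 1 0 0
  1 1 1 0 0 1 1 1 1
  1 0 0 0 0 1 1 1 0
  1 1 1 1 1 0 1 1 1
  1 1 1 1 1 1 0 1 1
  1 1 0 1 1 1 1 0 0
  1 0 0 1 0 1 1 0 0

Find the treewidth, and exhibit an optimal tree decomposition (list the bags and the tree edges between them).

Each bag holds 5 vertices, so the decomposition has width 4, which upper-bounds the treewidth. Conversely, {a, d, f, g, h} is a clique of size 5, and the vertices of any clique must share a bag in every tree decomposition; so some bag has ≥ 5 vertices and tw(G) ≥ 4. Hence tw(G) = 4 exactly.

Treewidth 4.
Bags: B1 = {a, d, f, g, i}  B2 = {a, c, d, f, g}  B3 = {a, d, f, g, h}  B4 = {b, d, f, g, h}  B5 = {a, e, f, g, h}
Tree: B1–B2, B2–B3, B3–B4, B3–B5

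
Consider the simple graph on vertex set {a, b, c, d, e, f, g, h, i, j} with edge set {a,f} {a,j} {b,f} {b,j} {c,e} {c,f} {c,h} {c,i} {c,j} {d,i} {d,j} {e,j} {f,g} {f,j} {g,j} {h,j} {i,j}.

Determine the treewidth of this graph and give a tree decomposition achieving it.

Each bag holds 3 vertices, so the decomposition has width 2, which upper-bounds the treewidth. For the lower bound, the 3 vertices {d, i, j} are pairwise adjacent, and any tree decomposition puts a clique entirely inside one bag — forcing width ≥ 2. Therefore the treewidth is 2.

Treewidth 2.
One optimal decomposition is:
Bags: B1 = {c, e, j}  B2 = {c, i, j}  B3 = {c, f, j}  B4 = {c, h, j}  B5 = {a, f, j}  B6 = {f, g, j}  B7 = {d, i, j}  B8 = {b, f, j}
Tree: B1–B2, B1–B3, B3–B4, B3–B5, B3–B6, B2–B7, B6–B8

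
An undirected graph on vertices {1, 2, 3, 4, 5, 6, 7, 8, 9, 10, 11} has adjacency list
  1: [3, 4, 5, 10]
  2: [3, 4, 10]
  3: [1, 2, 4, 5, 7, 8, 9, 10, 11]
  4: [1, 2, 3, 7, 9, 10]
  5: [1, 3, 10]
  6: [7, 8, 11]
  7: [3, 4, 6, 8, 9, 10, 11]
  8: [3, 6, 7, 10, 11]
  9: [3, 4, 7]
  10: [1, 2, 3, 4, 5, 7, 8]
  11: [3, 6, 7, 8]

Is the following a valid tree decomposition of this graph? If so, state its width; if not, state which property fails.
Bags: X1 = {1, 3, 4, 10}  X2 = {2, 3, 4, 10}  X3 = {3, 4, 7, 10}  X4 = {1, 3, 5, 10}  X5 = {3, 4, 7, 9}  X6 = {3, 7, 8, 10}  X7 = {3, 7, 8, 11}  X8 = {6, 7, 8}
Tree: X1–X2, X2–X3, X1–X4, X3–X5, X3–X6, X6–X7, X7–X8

A tree decomposition must satisfy three properties: every vertex lies in some bag; for every edge, both endpoints lie together in some bag; and for every vertex, the bags containing it form a connected subtree. Here edge (11,6) lies in no bag, so the decomposition is invalid.

No — edge (11,6) lies in no bag.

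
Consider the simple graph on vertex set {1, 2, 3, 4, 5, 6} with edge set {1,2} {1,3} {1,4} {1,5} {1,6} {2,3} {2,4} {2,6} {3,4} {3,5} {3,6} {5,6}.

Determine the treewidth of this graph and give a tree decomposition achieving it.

The largest bag has 4 vertices, giving width 3; this decomposition certifies tw(G) ≤ 3. Conversely, {1, 2, 3, 4} is a clique of size 4, and the vertices of any clique must share a bag in every tree decomposition; so some bag has ≥ 4 vertices and tw(G) ≥ 3. The upper and lower bounds meet at 3, so that is the treewidth.

Treewidth 3.
One optimal decomposition is:
Bags: B1 = {1, 3, 5, 6}  B2 = {1, 2, 3, 6}  B3 = {1, 2, 3, 4}
Tree: B1–B2, B2–B3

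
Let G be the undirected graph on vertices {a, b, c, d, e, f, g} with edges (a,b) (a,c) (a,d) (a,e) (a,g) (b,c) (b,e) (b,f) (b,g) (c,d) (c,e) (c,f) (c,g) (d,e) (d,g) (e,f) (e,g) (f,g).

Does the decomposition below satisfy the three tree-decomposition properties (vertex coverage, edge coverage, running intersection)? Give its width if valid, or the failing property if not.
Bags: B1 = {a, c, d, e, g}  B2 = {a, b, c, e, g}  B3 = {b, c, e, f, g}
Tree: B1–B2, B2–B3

Yes; width 4.

Vertex coverage: the bags together contain {a, b, c, d, e, f, g}, the full vertex set. Edge coverage: each edge of G has both endpoints in at least one bag. Running intersection: for every vertex, the bags containing it form a connected subtree. All three properties hold, so this is a valid tree decomposition of width max|bag| − 1 = 4, and hence tw(G) ≤ 4.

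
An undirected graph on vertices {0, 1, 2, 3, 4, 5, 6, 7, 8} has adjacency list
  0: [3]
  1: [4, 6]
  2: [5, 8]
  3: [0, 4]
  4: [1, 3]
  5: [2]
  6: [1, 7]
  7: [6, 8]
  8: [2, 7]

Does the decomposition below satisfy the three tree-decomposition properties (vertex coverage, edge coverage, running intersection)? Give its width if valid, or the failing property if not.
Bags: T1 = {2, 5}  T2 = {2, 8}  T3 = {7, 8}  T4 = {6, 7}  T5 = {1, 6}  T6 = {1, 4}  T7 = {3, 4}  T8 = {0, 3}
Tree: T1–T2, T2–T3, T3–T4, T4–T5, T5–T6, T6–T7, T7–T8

Yes; width 1.

Checking the three conditions: (i) the bags cover all of {0, 1, 2, 3, 4, 5, 6, 7, 8}; (ii) for each edge, some bag contains both endpoints; (iii) the bags containing any fixed vertex form a subtree. All hold, so the decomposition is valid with width 2 − 1 = 1.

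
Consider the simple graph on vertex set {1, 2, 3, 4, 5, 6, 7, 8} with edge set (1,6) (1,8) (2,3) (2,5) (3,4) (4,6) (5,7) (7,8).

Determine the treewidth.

A width-2 tree decomposition is:
Bags: B1 = {2, 3, 5}  B2 = {3, 5, 7}  B3 = {3, 7, 8}  B4 = {1, 3, 8}  B5 = {1, 3, 6}  B6 = {3, 4, 6}
Tree: B1–B2, B2–B3, B3–B4, B4–B5, B5–B6
The largest bag has 3 vertices, giving width 2; this decomposition certifies tw(G) ≤ 2. For the lower bound, G contains the cycle 3–2–5–7–8–1–6–4–3, so G is not a forest; only forests have treewidth ≤ 1, hence tw(G) ≥ 2. Hence tw(G) = 2 exactly.

2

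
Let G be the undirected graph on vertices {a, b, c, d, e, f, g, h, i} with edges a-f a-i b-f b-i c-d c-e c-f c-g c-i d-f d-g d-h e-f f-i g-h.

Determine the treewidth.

A width-2 tree decomposition is:
Bags: B1 = {c, e, f}  B2 = {c, f, i}  B3 = {c, d, f}  B4 = {c, d, g}  B5 = {a, f, i}  B6 = {b, f, i}  B7 = {d, g, h}
Tree: B1–B2, B1–B3, B3–B4, B2–B5, B5–B6, B4–B7
Every bag has size at most 3, so the width is 3 − 1 = 2 and tw(G) ≤ 2. On the other hand G contains the 3-clique {d, g, h}. A clique must lie in a single bag of any decomposition, so no decomposition can have width below 2. The upper and lower bounds meet at 2, so that is the treewidth.

2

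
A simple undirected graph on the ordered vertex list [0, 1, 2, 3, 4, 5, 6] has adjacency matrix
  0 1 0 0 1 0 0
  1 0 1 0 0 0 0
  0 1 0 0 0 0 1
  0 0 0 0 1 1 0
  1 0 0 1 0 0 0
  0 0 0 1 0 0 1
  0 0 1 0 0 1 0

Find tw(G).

A width-2 tree decomposition is:
Bags: B1 = {0, 3, 4}  B2 = {0, 1, 3}  B3 = {1, 2, 3}  B4 = {2, 3, 6}  B5 = {3, 5, 6}
Tree: B1–B2, B2–B3, B3–B4, B4–B5
Every bag has size at most 3, so the width is 3 − 1 = 2 and tw(G) ≤ 2. The edges 3–4–0–1–2–6–5–3 form a cycle, so G is not a tree and its treewidth is at least 2. The upper and lower bounds meet at 2, so that is the treewidth.

2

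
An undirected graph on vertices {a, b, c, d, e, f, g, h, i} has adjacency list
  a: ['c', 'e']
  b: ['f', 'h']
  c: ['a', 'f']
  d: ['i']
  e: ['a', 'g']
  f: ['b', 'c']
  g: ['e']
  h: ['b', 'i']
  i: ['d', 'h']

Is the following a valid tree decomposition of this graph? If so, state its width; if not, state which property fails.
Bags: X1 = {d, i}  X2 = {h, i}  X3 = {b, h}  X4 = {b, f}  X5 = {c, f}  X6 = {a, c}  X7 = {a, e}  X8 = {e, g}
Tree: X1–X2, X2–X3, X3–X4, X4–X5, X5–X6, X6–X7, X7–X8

Checking the three conditions: (i) the bags cover all of {a, b, c, d, e, f, g, h, i}; (ii) for each edge, some bag contains both endpoints; (iii) the bags containing any fixed vertex form a subtree. All hold, so the decomposition is valid with width 2 − 1 = 1.

Yes; width 1.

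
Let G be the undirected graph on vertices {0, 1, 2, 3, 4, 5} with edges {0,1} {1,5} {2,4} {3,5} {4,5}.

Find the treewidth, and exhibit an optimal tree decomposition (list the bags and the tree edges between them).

Treewidth 1.
One optimal decomposition is:
Bags: B1 = {4, 5}  B2 = {3, 5}  B3 = {1, 5}  B4 = {0, 1}  B5 = {2, 4}
Tree: B1–B2, B1–B3, B3–B4, B1–B5

Every bag has size at most 2, so the width is 2 − 1 = 1 and tw(G) ≤ 1. Any graph with an edge has treewidth ≥ 1, and G has the edge 5–4. The upper and lower bounds meet at 1, so that is the treewidth.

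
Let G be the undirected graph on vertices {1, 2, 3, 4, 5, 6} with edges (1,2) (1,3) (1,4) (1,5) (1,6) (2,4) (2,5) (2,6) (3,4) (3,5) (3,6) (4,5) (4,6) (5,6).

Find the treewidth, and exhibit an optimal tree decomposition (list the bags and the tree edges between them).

Treewidth 4.
One optimal decomposition is:
Bags: B1 = {1, 3, 4, 5, 6}  B2 = {1, 2, 4, 5, 6}
Tree: B1–B2

The largest bag has 5 vertices, giving width 4; this decomposition certifies tw(G) ≤ 4. Conversely, {1, 2, 4, 5, 6} is a clique of size 5, and the vertices of any clique must share a bag in every tree decomposition; so some bag has ≥ 5 vertices and tw(G) ≥ 4. Combining the bounds, tw(G) = 4.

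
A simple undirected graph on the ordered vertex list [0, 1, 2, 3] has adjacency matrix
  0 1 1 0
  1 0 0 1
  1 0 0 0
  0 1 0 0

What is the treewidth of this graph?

1

A width-1 tree decomposition is:
Bags: B1 = {0, 2}  B2 = {0, 1}  B3 = {1, 3}
Tree: B1–B2, B2–B3
Each bag holds 2 vertices, so the decomposition has width 1, which upper-bounds the treewidth. Since G has at least one edge (e.g. 2–0), it is not an edgeless graph, so tw(G) ≥ 1. Combining the bounds, tw(G) = 1.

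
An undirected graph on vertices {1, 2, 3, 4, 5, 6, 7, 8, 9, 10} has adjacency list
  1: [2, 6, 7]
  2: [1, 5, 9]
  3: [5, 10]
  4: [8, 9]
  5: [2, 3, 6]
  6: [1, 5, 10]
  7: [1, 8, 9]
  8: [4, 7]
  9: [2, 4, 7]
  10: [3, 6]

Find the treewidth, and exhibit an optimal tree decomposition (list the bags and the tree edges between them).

Treewidth 2.
Bags: B1 = {4, 7, 8}  B2 = {4, 7, 9}  B3 = {1, 7, 9}  B4 = {1, 2, 9}  B5 = {1, 2, 6}  B6 = {2, 5, 6}  B7 = {5, 6, 10}  B8 = {3, 5, 10}
Tree: B1–B2, B2–B3, B3–B4, B4–B5, B5–B6, B6–B7, B7–B8

Each bag holds 3 vertices, so the decomposition has width 2, which upper-bounds the treewidth. For the lower bound, G contains the cycle 8–4–9–7–8, so G is not a forest; only forests have treewidth ≤ 1, hence tw(G) ≥ 2. Therefore the treewidth is 2.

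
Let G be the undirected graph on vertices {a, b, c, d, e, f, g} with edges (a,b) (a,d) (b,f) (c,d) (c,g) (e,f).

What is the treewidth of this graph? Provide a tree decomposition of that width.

The largest bag has 2 vertices, giving width 1; this decomposition certifies tw(G) ≤ 1. Any graph with an edge has treewidth ≥ 1, and G has the edge g–c. The upper and lower bounds meet at 1, so that is the treewidth.

Treewidth 1.
Bags: B1 = {c, g}  B2 = {c, d}  B3 = {a, d}  B4 = {a, b}  B5 = {b, f}  B6 = {e, f}
Tree: B1–B2, B2–B3, B3–B4, B4–B5, B5–B6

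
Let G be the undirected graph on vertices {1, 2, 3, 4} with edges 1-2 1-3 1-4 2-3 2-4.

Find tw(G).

2

A width-2 tree decomposition is:
Bags: B1 = {1, 2, 4}  B2 = {1, 2, 3}
Tree: B1–B2
Each bag holds 3 vertices, so the decomposition has width 2, which upper-bounds the treewidth. Conversely, {1, 2, 3} is a clique of size 3, and the vertices of any clique must share a bag in every tree decomposition; so some bag has ≥ 3 vertices and tw(G) ≥ 2. Therefore the treewidth is 2.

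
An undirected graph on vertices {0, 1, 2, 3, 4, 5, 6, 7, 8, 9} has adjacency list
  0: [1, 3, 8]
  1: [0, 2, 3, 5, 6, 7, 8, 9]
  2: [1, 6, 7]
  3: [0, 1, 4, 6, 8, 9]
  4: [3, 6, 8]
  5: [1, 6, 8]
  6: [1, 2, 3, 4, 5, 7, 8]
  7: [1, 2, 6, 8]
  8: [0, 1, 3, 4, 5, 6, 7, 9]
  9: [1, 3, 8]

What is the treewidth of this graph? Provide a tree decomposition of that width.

Each bag holds 4 vertices, so the decomposition has width 3, which upper-bounds the treewidth. For the lower bound, the 4 vertices {0, 1, 3, 8} are pairwise adjacent, and any tree decomposition puts a clique entirely inside one bag — forcing width ≥ 3. Therefore the treewidth is 3.

Treewidth 3.
Bags: B1 = {1, 6, 7, 8}  B2 = {1, 3, 6, 8}  B3 = {1, 2, 6, 7}  B4 = {1, 3, 8, 9}  B5 = {0, 1, 3, 8}  B6 = {3, 4, 6, 8}  B7 = {1, 5, 6, 8}
Tree: B1–B2, B1–B3, B2–B4, B4–B5, B2–B6, B2–B7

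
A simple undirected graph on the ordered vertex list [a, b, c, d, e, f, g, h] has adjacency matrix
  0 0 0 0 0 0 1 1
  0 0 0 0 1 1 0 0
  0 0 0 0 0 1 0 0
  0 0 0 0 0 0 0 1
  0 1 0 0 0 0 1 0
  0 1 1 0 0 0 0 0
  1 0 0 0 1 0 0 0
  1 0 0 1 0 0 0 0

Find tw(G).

A width-1 tree decomposition is:
Bags: B1 = {c, f}  B2 = {b, f}  B3 = {b, e}  B4 = {e, g}  B5 = {a, g}  B6 = {a, h}  B7 = {d, h}
Tree: B1–B2, B2–B3, B3–B4, B4–B5, B5–B6, B6–B7
Every bag has size at most 2, so the width is 2 − 1 = 1 and tw(G) ≤ 1. G has an edge, so its treewidth is at least 1. Hence tw(G) = 1 exactly.

1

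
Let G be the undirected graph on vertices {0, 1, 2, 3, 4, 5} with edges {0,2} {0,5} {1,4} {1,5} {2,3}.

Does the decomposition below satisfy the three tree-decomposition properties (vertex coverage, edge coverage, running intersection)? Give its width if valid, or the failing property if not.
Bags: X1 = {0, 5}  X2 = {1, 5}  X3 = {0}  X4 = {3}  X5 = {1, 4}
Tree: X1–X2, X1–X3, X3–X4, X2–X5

A tree decomposition must satisfy three properties: every vertex lies in some bag; for every edge, both endpoints lie together in some bag; and for every vertex, the bags containing it form a connected subtree. Here vertex 2 appears in no bag, so the decomposition is invalid.

No — vertex 2 appears in no bag.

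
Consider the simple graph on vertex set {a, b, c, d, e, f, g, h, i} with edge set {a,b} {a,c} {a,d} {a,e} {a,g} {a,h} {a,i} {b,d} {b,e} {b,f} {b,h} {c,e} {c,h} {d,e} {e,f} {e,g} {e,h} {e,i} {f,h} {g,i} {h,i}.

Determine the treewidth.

3

A width-3 tree decomposition is:
Bags: B1 = {b, e, f, h}  B2 = {a, b, e, h}  B3 = {a, e, h, i}  B4 = {a, e, g, i}  B5 = {a, c, e, h}  B6 = {a, b, d, e}
Tree: B1–B2, B2–B3, B3–B4, B3–B5, B2–B6
Each bag holds 4 vertices, so the decomposition has width 3, which upper-bounds the treewidth. Conversely, {a, b, d, e} is a clique of size 4, and the vertices of any clique must share a bag in every tree decomposition; so some bag has ≥ 4 vertices and tw(G) ≥ 3. Therefore the treewidth is 3.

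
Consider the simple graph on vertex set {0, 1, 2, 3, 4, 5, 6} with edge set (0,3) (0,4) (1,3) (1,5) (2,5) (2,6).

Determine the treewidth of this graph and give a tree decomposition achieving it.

Treewidth 1.
One optimal decomposition is:
Bags: B1 = {0, 4}  B2 = {0, 3}  B3 = {1, 3}  B4 = {1, 5}  B5 = {2, 5}  B6 = {2, 6}
Tree: B1–B2, B2–B3, B3–B4, B4–B5, B5–B6

The largest bag has 2 vertices, giving width 1; this decomposition certifies tw(G) ≤ 1. Any graph with an edge has treewidth ≥ 1, and G has the edge 4–0. Combining the bounds, tw(G) = 1.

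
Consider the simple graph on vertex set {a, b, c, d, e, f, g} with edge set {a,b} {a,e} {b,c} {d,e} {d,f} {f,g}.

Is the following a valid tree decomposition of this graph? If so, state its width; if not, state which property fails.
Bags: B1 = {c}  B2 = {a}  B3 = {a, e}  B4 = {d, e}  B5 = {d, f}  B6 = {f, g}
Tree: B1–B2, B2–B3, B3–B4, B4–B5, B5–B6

No — vertex b appears in no bag.

A tree decomposition must satisfy three properties: every vertex lies in some bag; for every edge, both endpoints lie together in some bag; and for every vertex, the bags containing it form a connected subtree. Here vertex b appears in no bag, so the decomposition is invalid.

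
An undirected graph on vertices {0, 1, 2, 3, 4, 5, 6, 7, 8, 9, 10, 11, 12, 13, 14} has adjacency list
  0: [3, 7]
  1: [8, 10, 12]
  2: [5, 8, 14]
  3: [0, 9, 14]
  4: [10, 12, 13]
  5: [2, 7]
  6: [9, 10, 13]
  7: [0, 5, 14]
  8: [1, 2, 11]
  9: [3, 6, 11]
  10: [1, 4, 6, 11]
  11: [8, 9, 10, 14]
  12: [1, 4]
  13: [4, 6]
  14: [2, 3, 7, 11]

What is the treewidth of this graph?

3

A width-3 tree decomposition is:
Bags: B1 = {4, 6, 12, 13}  B2 = {4, 6, 10, 12}  B3 = {1, 6, 10, 12}  B4 = {1, 6, 9, 10}  B5 = {1, 9, 10, 11}  B6 = {1, 8, 9, 11}  B7 = {3, 8, 9, 11}  B8 = {3, 8, 11, 14}  B9 = {2, 3, 8, 14}  B10 = {0, 2, 3, 14}  B11 = {0, 2, 7, 14}  B12 = {0, 2, 5, 7}
Tree: B1–B2, B2–B3, B3–B4, B4–B5, B5–B6, B6–B7, B7–B8, B8–B9, B9–B10, B10–B11, B11–B12
Each bag holds 4 vertices, so the decomposition has width 3, which upper-bounds the treewidth. For the lower bound: the 4 vertex sets {4,12,13}, {6}, {10}, {1,8,9,11} are disjoint, each induces a connected subgraph, and every pair is joined by at least one edge of G. Contracting each set to a single vertex therefore yields K_{4} as a minor, and since treewidth is minor-monotone, tw(G) ≥ tw(K_{4}) = 3. The upper and lower bounds meet at 3, so that is the treewidth.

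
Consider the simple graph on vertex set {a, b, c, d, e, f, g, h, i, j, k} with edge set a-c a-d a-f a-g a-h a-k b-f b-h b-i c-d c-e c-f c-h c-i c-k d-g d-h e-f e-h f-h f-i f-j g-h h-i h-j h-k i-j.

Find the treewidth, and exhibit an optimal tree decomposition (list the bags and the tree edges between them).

Treewidth 3.
One such decomposition:
Bags: B1 = {c, f, h, i}  B2 = {a, c, f, h}  B3 = {c, e, f, h}  B4 = {a, c, d, h}  B5 = {b, f, h, i}  B6 = {a, d, g, h}  B7 = {a, c, h, k}  B8 = {f, h, i, j}
Tree: B1–B2, B1–B3, B2–B4, B1–B5, B4–B6, B2–B7, B1–B8

The largest bag has 4 vertices, giving width 3; this decomposition certifies tw(G) ≤ 3. For the lower bound, the 4 vertices {a, d, g, h} are pairwise adjacent, and any tree decomposition puts a clique entirely inside one bag — forcing width ≥ 3. Combining the bounds, tw(G) = 3.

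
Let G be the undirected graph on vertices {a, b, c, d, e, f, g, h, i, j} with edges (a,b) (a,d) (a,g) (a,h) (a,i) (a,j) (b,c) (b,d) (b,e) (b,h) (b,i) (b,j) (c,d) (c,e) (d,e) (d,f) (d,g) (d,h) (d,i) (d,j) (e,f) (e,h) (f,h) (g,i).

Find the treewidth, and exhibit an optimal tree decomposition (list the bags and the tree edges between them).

Treewidth 3.
Bags: B1 = {a, b, d, i}  B2 = {a, d, g, i}  B3 = {a, b, d, h}  B4 = {b, d, e, h}  B5 = {d, e, f, h}  B6 = {b, c, d, e}  B7 = {a, b, d, j}
Tree: B1–B2, B1–B3, B3–B4, B4–B5, B4–B6, B1–B7

Each bag holds 4 vertices, so the decomposition has width 3, which upper-bounds the treewidth. For the lower bound, the 4 vertices {a, d, g, i} are pairwise adjacent, and any tree decomposition puts a clique entirely inside one bag — forcing width ≥ 3. Hence tw(G) = 3 exactly.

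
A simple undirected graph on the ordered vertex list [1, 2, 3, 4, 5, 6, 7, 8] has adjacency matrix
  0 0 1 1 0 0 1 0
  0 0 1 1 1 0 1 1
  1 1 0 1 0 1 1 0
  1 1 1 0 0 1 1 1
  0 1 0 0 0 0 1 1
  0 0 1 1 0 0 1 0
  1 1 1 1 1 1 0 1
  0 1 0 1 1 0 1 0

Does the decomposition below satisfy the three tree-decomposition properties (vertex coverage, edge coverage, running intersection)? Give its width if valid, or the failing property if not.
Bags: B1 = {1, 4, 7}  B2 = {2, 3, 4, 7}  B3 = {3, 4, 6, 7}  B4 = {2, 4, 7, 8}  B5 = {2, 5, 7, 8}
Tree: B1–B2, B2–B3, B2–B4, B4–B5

A tree decomposition must satisfy three properties: every vertex lies in some bag; for every edge, both endpoints lie together in some bag; and for every vertex, the bags containing it form a connected subtree. Here edge (3,1) lies in no bag, so the decomposition is invalid.

No — edge (3,1) lies in no bag.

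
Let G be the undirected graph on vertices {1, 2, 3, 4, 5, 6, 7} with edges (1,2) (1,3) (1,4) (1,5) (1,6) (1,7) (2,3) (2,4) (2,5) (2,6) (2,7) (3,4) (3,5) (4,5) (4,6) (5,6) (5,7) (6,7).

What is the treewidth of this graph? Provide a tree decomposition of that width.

Treewidth 4.
One optimal decomposition is:
Bags: B1 = {1, 2, 3, 4, 5}  B2 = {1, 2, 4, 5, 6}  B3 = {1, 2, 5, 6, 7}
Tree: B1–B2, B2–B3

Each bag holds 5 vertices, so the decomposition has width 4, which upper-bounds the treewidth. On the other hand G contains the 5-clique {1, 2, 3, 4, 5}. A clique must lie in a single bag of any decomposition, so no decomposition can have width below 4. Therefore the treewidth is 4.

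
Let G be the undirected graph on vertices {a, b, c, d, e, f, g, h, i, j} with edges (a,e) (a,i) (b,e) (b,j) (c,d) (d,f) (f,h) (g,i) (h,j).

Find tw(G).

A width-1 tree decomposition is:
Bags: B1 = {g, i}  B2 = {a, i}  B3 = {a, e}  B4 = {b, e}  B5 = {b, j}  B6 = {h, j}  B7 = {f, h}  B8 = {d, f}  B9 = {c, d}
Tree: B1–B2, B2–B3, B3–B4, B4–B5, B5–B6, B6–B7, B7–B8, B8–B9
Each bag holds 2 vertices, so the decomposition has width 1, which upper-bounds the treewidth. Any graph with an edge has treewidth ≥ 1, and G has the edge g–i. Hence tw(G) = 1 exactly.

1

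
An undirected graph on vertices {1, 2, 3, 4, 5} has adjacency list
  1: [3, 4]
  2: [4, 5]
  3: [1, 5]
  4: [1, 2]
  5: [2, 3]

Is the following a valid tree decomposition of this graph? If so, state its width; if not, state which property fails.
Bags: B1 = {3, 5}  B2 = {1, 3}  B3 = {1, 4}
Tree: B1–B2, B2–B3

A tree decomposition must satisfy three properties: every vertex lies in some bag; for every edge, both endpoints lie together in some bag; and for every vertex, the bags containing it form a connected subtree. Here vertex 2 appears in no bag, so the decomposition is invalid.

No — vertex 2 appears in no bag.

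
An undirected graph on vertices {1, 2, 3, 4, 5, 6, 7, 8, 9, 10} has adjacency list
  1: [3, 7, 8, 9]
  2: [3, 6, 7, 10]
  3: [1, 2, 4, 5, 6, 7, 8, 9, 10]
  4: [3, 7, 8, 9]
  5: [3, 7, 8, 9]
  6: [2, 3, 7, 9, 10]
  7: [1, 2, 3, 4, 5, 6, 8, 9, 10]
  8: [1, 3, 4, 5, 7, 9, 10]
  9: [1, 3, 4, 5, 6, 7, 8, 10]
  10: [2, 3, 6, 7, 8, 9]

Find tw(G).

4

A width-4 tree decomposition is:
Bags: B1 = {3, 4, 7, 8, 9}  B2 = {1, 3, 7, 8, 9}  B3 = {3, 7, 8, 9, 10}  B4 = {3, 5, 7, 8, 9}  B5 = {3, 6, 7, 9, 10}  B6 = {2, 3, 6, 7, 10}
Tree: B1–B2, B1–B3, B2–B4, B3–B5, B5–B6
The largest bag has 5 vertices, giving width 4; this decomposition certifies tw(G) ≤ 4. Conversely, {1, 3, 7, 8, 9} is a clique of size 5, and the vertices of any clique must share a bag in every tree decomposition; so some bag has ≥ 5 vertices and tw(G) ≥ 4. Hence tw(G) = 4 exactly.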